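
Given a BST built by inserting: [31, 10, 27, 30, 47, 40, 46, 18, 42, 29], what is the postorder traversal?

Tree insertion order: [31, 10, 27, 30, 47, 40, 46, 18, 42, 29]
Tree (level-order array): [31, 10, 47, None, 27, 40, None, 18, 30, None, 46, None, None, 29, None, 42]
Postorder traversal: [18, 29, 30, 27, 10, 42, 46, 40, 47, 31]


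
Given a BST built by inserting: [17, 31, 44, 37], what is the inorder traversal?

Tree insertion order: [17, 31, 44, 37]
Tree (level-order array): [17, None, 31, None, 44, 37]
Inorder traversal: [17, 31, 37, 44]


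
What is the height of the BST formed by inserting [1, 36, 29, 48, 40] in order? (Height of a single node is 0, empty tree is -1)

Insertion order: [1, 36, 29, 48, 40]
Tree (level-order array): [1, None, 36, 29, 48, None, None, 40]
Compute height bottom-up (empty subtree = -1):
  height(29) = 1 + max(-1, -1) = 0
  height(40) = 1 + max(-1, -1) = 0
  height(48) = 1 + max(0, -1) = 1
  height(36) = 1 + max(0, 1) = 2
  height(1) = 1 + max(-1, 2) = 3
Height = 3


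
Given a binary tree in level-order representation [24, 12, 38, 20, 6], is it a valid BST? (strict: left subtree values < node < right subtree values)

Level-order array: [24, 12, 38, 20, 6]
Validate using subtree bounds (lo, hi): at each node, require lo < value < hi,
then recurse left with hi=value and right with lo=value.
Preorder trace (stopping at first violation):
  at node 24 with bounds (-inf, +inf): OK
  at node 12 with bounds (-inf, 24): OK
  at node 20 with bounds (-inf, 12): VIOLATION
Node 20 violates its bound: not (-inf < 20 < 12).
Result: Not a valid BST


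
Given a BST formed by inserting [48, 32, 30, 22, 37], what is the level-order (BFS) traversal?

Tree insertion order: [48, 32, 30, 22, 37]
Tree (level-order array): [48, 32, None, 30, 37, 22]
BFS from the root, enqueuing left then right child of each popped node:
  queue [48] -> pop 48, enqueue [32], visited so far: [48]
  queue [32] -> pop 32, enqueue [30, 37], visited so far: [48, 32]
  queue [30, 37] -> pop 30, enqueue [22], visited so far: [48, 32, 30]
  queue [37, 22] -> pop 37, enqueue [none], visited so far: [48, 32, 30, 37]
  queue [22] -> pop 22, enqueue [none], visited so far: [48, 32, 30, 37, 22]
Result: [48, 32, 30, 37, 22]


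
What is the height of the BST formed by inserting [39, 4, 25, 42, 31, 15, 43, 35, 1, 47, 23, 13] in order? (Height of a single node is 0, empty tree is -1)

Insertion order: [39, 4, 25, 42, 31, 15, 43, 35, 1, 47, 23, 13]
Tree (level-order array): [39, 4, 42, 1, 25, None, 43, None, None, 15, 31, None, 47, 13, 23, None, 35]
Compute height bottom-up (empty subtree = -1):
  height(1) = 1 + max(-1, -1) = 0
  height(13) = 1 + max(-1, -1) = 0
  height(23) = 1 + max(-1, -1) = 0
  height(15) = 1 + max(0, 0) = 1
  height(35) = 1 + max(-1, -1) = 0
  height(31) = 1 + max(-1, 0) = 1
  height(25) = 1 + max(1, 1) = 2
  height(4) = 1 + max(0, 2) = 3
  height(47) = 1 + max(-1, -1) = 0
  height(43) = 1 + max(-1, 0) = 1
  height(42) = 1 + max(-1, 1) = 2
  height(39) = 1 + max(3, 2) = 4
Height = 4


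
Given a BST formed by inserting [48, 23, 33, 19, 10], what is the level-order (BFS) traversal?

Tree insertion order: [48, 23, 33, 19, 10]
Tree (level-order array): [48, 23, None, 19, 33, 10]
BFS from the root, enqueuing left then right child of each popped node:
  queue [48] -> pop 48, enqueue [23], visited so far: [48]
  queue [23] -> pop 23, enqueue [19, 33], visited so far: [48, 23]
  queue [19, 33] -> pop 19, enqueue [10], visited so far: [48, 23, 19]
  queue [33, 10] -> pop 33, enqueue [none], visited so far: [48, 23, 19, 33]
  queue [10] -> pop 10, enqueue [none], visited so far: [48, 23, 19, 33, 10]
Result: [48, 23, 19, 33, 10]


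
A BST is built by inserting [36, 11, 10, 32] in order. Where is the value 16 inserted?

Starting tree (level order): [36, 11, None, 10, 32]
Insertion path: 36 -> 11 -> 32
Result: insert 16 as left child of 32
Final tree (level order): [36, 11, None, 10, 32, None, None, 16]


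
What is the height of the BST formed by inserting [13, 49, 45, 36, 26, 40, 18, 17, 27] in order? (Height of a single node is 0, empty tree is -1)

Insertion order: [13, 49, 45, 36, 26, 40, 18, 17, 27]
Tree (level-order array): [13, None, 49, 45, None, 36, None, 26, 40, 18, 27, None, None, 17]
Compute height bottom-up (empty subtree = -1):
  height(17) = 1 + max(-1, -1) = 0
  height(18) = 1 + max(0, -1) = 1
  height(27) = 1 + max(-1, -1) = 0
  height(26) = 1 + max(1, 0) = 2
  height(40) = 1 + max(-1, -1) = 0
  height(36) = 1 + max(2, 0) = 3
  height(45) = 1 + max(3, -1) = 4
  height(49) = 1 + max(4, -1) = 5
  height(13) = 1 + max(-1, 5) = 6
Height = 6


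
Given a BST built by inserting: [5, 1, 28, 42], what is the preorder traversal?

Tree insertion order: [5, 1, 28, 42]
Tree (level-order array): [5, 1, 28, None, None, None, 42]
Preorder traversal: [5, 1, 28, 42]


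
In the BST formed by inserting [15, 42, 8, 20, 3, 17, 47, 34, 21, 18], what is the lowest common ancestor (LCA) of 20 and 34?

Tree insertion order: [15, 42, 8, 20, 3, 17, 47, 34, 21, 18]
Tree (level-order array): [15, 8, 42, 3, None, 20, 47, None, None, 17, 34, None, None, None, 18, 21]
In a BST, the LCA of p=20, q=34 is the first node v on the
root-to-leaf path with p <= v <= q (go left if both < v, right if both > v).
Walk from root:
  at 15: both 20 and 34 > 15, go right
  at 42: both 20 and 34 < 42, go left
  at 20: 20 <= 20 <= 34, this is the LCA
LCA = 20


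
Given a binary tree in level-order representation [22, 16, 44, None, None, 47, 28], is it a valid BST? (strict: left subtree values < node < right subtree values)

Level-order array: [22, 16, 44, None, None, 47, 28]
Validate using subtree bounds (lo, hi): at each node, require lo < value < hi,
then recurse left with hi=value and right with lo=value.
Preorder trace (stopping at first violation):
  at node 22 with bounds (-inf, +inf): OK
  at node 16 with bounds (-inf, 22): OK
  at node 44 with bounds (22, +inf): OK
  at node 47 with bounds (22, 44): VIOLATION
Node 47 violates its bound: not (22 < 47 < 44).
Result: Not a valid BST


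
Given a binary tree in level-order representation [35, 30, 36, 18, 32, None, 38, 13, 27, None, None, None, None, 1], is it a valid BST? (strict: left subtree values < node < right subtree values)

Level-order array: [35, 30, 36, 18, 32, None, 38, 13, 27, None, None, None, None, 1]
Validate using subtree bounds (lo, hi): at each node, require lo < value < hi,
then recurse left with hi=value and right with lo=value.
Preorder trace (stopping at first violation):
  at node 35 with bounds (-inf, +inf): OK
  at node 30 with bounds (-inf, 35): OK
  at node 18 with bounds (-inf, 30): OK
  at node 13 with bounds (-inf, 18): OK
  at node 1 with bounds (-inf, 13): OK
  at node 27 with bounds (18, 30): OK
  at node 32 with bounds (30, 35): OK
  at node 36 with bounds (35, +inf): OK
  at node 38 with bounds (36, +inf): OK
No violation found at any node.
Result: Valid BST


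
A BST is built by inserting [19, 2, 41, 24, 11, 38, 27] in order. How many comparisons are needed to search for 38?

Search path for 38: 19 -> 41 -> 24 -> 38
Found: True
Comparisons: 4


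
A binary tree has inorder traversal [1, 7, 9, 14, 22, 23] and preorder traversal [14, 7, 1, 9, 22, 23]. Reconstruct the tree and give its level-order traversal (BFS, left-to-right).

Inorder:  [1, 7, 9, 14, 22, 23]
Preorder: [14, 7, 1, 9, 22, 23]
Algorithm: preorder visits root first, so consume preorder in order;
for each root, split the current inorder slice at that value into
left-subtree inorder and right-subtree inorder, then recurse.
Recursive splits:
  root=14; inorder splits into left=[1, 7, 9], right=[22, 23]
  root=7; inorder splits into left=[1], right=[9]
  root=1; inorder splits into left=[], right=[]
  root=9; inorder splits into left=[], right=[]
  root=22; inorder splits into left=[], right=[23]
  root=23; inorder splits into left=[], right=[]
Reconstructed level-order: [14, 7, 22, 1, 9, 23]


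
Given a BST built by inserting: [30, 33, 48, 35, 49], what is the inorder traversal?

Tree insertion order: [30, 33, 48, 35, 49]
Tree (level-order array): [30, None, 33, None, 48, 35, 49]
Inorder traversal: [30, 33, 35, 48, 49]


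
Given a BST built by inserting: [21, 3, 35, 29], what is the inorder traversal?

Tree insertion order: [21, 3, 35, 29]
Tree (level-order array): [21, 3, 35, None, None, 29]
Inorder traversal: [3, 21, 29, 35]


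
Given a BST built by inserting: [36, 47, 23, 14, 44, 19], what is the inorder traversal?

Tree insertion order: [36, 47, 23, 14, 44, 19]
Tree (level-order array): [36, 23, 47, 14, None, 44, None, None, 19]
Inorder traversal: [14, 19, 23, 36, 44, 47]


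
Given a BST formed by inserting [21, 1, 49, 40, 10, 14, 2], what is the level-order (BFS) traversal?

Tree insertion order: [21, 1, 49, 40, 10, 14, 2]
Tree (level-order array): [21, 1, 49, None, 10, 40, None, 2, 14]
BFS from the root, enqueuing left then right child of each popped node:
  queue [21] -> pop 21, enqueue [1, 49], visited so far: [21]
  queue [1, 49] -> pop 1, enqueue [10], visited so far: [21, 1]
  queue [49, 10] -> pop 49, enqueue [40], visited so far: [21, 1, 49]
  queue [10, 40] -> pop 10, enqueue [2, 14], visited so far: [21, 1, 49, 10]
  queue [40, 2, 14] -> pop 40, enqueue [none], visited so far: [21, 1, 49, 10, 40]
  queue [2, 14] -> pop 2, enqueue [none], visited so far: [21, 1, 49, 10, 40, 2]
  queue [14] -> pop 14, enqueue [none], visited so far: [21, 1, 49, 10, 40, 2, 14]
Result: [21, 1, 49, 10, 40, 2, 14]


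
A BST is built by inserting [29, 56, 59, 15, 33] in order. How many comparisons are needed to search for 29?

Search path for 29: 29
Found: True
Comparisons: 1


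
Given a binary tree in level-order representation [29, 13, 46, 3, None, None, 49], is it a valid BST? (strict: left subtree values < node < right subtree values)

Level-order array: [29, 13, 46, 3, None, None, 49]
Validate using subtree bounds (lo, hi): at each node, require lo < value < hi,
then recurse left with hi=value and right with lo=value.
Preorder trace (stopping at first violation):
  at node 29 with bounds (-inf, +inf): OK
  at node 13 with bounds (-inf, 29): OK
  at node 3 with bounds (-inf, 13): OK
  at node 46 with bounds (29, +inf): OK
  at node 49 with bounds (46, +inf): OK
No violation found at any node.
Result: Valid BST


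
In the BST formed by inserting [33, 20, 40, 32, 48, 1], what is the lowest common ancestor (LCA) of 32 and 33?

Tree insertion order: [33, 20, 40, 32, 48, 1]
Tree (level-order array): [33, 20, 40, 1, 32, None, 48]
In a BST, the LCA of p=32, q=33 is the first node v on the
root-to-leaf path with p <= v <= q (go left if both < v, right if both > v).
Walk from root:
  at 33: 32 <= 33 <= 33, this is the LCA
LCA = 33


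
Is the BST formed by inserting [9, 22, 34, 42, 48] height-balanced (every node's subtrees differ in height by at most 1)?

Tree (level-order array): [9, None, 22, None, 34, None, 42, None, 48]
Definition: a tree is height-balanced if, at every node, |h(left) - h(right)| <= 1 (empty subtree has height -1).
Bottom-up per-node check:
  node 48: h_left=-1, h_right=-1, diff=0 [OK], height=0
  node 42: h_left=-1, h_right=0, diff=1 [OK], height=1
  node 34: h_left=-1, h_right=1, diff=2 [FAIL (|-1-1|=2 > 1)], height=2
  node 22: h_left=-1, h_right=2, diff=3 [FAIL (|-1-2|=3 > 1)], height=3
  node 9: h_left=-1, h_right=3, diff=4 [FAIL (|-1-3|=4 > 1)], height=4
Node 34 violates the condition: |-1 - 1| = 2 > 1.
Result: Not balanced


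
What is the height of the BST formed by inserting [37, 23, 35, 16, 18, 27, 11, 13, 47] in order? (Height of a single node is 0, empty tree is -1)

Insertion order: [37, 23, 35, 16, 18, 27, 11, 13, 47]
Tree (level-order array): [37, 23, 47, 16, 35, None, None, 11, 18, 27, None, None, 13]
Compute height bottom-up (empty subtree = -1):
  height(13) = 1 + max(-1, -1) = 0
  height(11) = 1 + max(-1, 0) = 1
  height(18) = 1 + max(-1, -1) = 0
  height(16) = 1 + max(1, 0) = 2
  height(27) = 1 + max(-1, -1) = 0
  height(35) = 1 + max(0, -1) = 1
  height(23) = 1 + max(2, 1) = 3
  height(47) = 1 + max(-1, -1) = 0
  height(37) = 1 + max(3, 0) = 4
Height = 4


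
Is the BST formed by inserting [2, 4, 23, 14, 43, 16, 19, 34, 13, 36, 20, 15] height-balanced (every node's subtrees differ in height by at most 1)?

Tree (level-order array): [2, None, 4, None, 23, 14, 43, 13, 16, 34, None, None, None, 15, 19, None, 36, None, None, None, 20]
Definition: a tree is height-balanced if, at every node, |h(left) - h(right)| <= 1 (empty subtree has height -1).
Bottom-up per-node check:
  node 13: h_left=-1, h_right=-1, diff=0 [OK], height=0
  node 15: h_left=-1, h_right=-1, diff=0 [OK], height=0
  node 20: h_left=-1, h_right=-1, diff=0 [OK], height=0
  node 19: h_left=-1, h_right=0, diff=1 [OK], height=1
  node 16: h_left=0, h_right=1, diff=1 [OK], height=2
  node 14: h_left=0, h_right=2, diff=2 [FAIL (|0-2|=2 > 1)], height=3
  node 36: h_left=-1, h_right=-1, diff=0 [OK], height=0
  node 34: h_left=-1, h_right=0, diff=1 [OK], height=1
  node 43: h_left=1, h_right=-1, diff=2 [FAIL (|1--1|=2 > 1)], height=2
  node 23: h_left=3, h_right=2, diff=1 [OK], height=4
  node 4: h_left=-1, h_right=4, diff=5 [FAIL (|-1-4|=5 > 1)], height=5
  node 2: h_left=-1, h_right=5, diff=6 [FAIL (|-1-5|=6 > 1)], height=6
Node 14 violates the condition: |0 - 2| = 2 > 1.
Result: Not balanced


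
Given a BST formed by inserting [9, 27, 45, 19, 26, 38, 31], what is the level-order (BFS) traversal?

Tree insertion order: [9, 27, 45, 19, 26, 38, 31]
Tree (level-order array): [9, None, 27, 19, 45, None, 26, 38, None, None, None, 31]
BFS from the root, enqueuing left then right child of each popped node:
  queue [9] -> pop 9, enqueue [27], visited so far: [9]
  queue [27] -> pop 27, enqueue [19, 45], visited so far: [9, 27]
  queue [19, 45] -> pop 19, enqueue [26], visited so far: [9, 27, 19]
  queue [45, 26] -> pop 45, enqueue [38], visited so far: [9, 27, 19, 45]
  queue [26, 38] -> pop 26, enqueue [none], visited so far: [9, 27, 19, 45, 26]
  queue [38] -> pop 38, enqueue [31], visited so far: [9, 27, 19, 45, 26, 38]
  queue [31] -> pop 31, enqueue [none], visited so far: [9, 27, 19, 45, 26, 38, 31]
Result: [9, 27, 19, 45, 26, 38, 31]


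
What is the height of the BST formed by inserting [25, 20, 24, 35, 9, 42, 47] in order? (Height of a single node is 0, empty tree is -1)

Insertion order: [25, 20, 24, 35, 9, 42, 47]
Tree (level-order array): [25, 20, 35, 9, 24, None, 42, None, None, None, None, None, 47]
Compute height bottom-up (empty subtree = -1):
  height(9) = 1 + max(-1, -1) = 0
  height(24) = 1 + max(-1, -1) = 0
  height(20) = 1 + max(0, 0) = 1
  height(47) = 1 + max(-1, -1) = 0
  height(42) = 1 + max(-1, 0) = 1
  height(35) = 1 + max(-1, 1) = 2
  height(25) = 1 + max(1, 2) = 3
Height = 3


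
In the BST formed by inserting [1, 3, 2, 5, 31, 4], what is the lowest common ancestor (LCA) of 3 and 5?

Tree insertion order: [1, 3, 2, 5, 31, 4]
Tree (level-order array): [1, None, 3, 2, 5, None, None, 4, 31]
In a BST, the LCA of p=3, q=5 is the first node v on the
root-to-leaf path with p <= v <= q (go left if both < v, right if both > v).
Walk from root:
  at 1: both 3 and 5 > 1, go right
  at 3: 3 <= 3 <= 5, this is the LCA
LCA = 3


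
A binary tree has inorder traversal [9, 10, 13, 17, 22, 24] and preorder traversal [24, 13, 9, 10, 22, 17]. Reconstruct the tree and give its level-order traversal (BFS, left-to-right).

Inorder:  [9, 10, 13, 17, 22, 24]
Preorder: [24, 13, 9, 10, 22, 17]
Algorithm: preorder visits root first, so consume preorder in order;
for each root, split the current inorder slice at that value into
left-subtree inorder and right-subtree inorder, then recurse.
Recursive splits:
  root=24; inorder splits into left=[9, 10, 13, 17, 22], right=[]
  root=13; inorder splits into left=[9, 10], right=[17, 22]
  root=9; inorder splits into left=[], right=[10]
  root=10; inorder splits into left=[], right=[]
  root=22; inorder splits into left=[17], right=[]
  root=17; inorder splits into left=[], right=[]
Reconstructed level-order: [24, 13, 9, 22, 10, 17]


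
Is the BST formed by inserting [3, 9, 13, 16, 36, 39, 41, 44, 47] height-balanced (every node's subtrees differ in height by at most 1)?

Tree (level-order array): [3, None, 9, None, 13, None, 16, None, 36, None, 39, None, 41, None, 44, None, 47]
Definition: a tree is height-balanced if, at every node, |h(left) - h(right)| <= 1 (empty subtree has height -1).
Bottom-up per-node check:
  node 47: h_left=-1, h_right=-1, diff=0 [OK], height=0
  node 44: h_left=-1, h_right=0, diff=1 [OK], height=1
  node 41: h_left=-1, h_right=1, diff=2 [FAIL (|-1-1|=2 > 1)], height=2
  node 39: h_left=-1, h_right=2, diff=3 [FAIL (|-1-2|=3 > 1)], height=3
  node 36: h_left=-1, h_right=3, diff=4 [FAIL (|-1-3|=4 > 1)], height=4
  node 16: h_left=-1, h_right=4, diff=5 [FAIL (|-1-4|=5 > 1)], height=5
  node 13: h_left=-1, h_right=5, diff=6 [FAIL (|-1-5|=6 > 1)], height=6
  node 9: h_left=-1, h_right=6, diff=7 [FAIL (|-1-6|=7 > 1)], height=7
  node 3: h_left=-1, h_right=7, diff=8 [FAIL (|-1-7|=8 > 1)], height=8
Node 41 violates the condition: |-1 - 1| = 2 > 1.
Result: Not balanced


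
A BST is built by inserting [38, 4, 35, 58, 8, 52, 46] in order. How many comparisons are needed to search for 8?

Search path for 8: 38 -> 4 -> 35 -> 8
Found: True
Comparisons: 4


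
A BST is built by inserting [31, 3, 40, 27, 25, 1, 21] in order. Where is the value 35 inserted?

Starting tree (level order): [31, 3, 40, 1, 27, None, None, None, None, 25, None, 21]
Insertion path: 31 -> 40
Result: insert 35 as left child of 40
Final tree (level order): [31, 3, 40, 1, 27, 35, None, None, None, 25, None, None, None, 21]


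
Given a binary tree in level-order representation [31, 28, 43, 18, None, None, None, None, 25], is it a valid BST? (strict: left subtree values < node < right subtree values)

Level-order array: [31, 28, 43, 18, None, None, None, None, 25]
Validate using subtree bounds (lo, hi): at each node, require lo < value < hi,
then recurse left with hi=value and right with lo=value.
Preorder trace (stopping at first violation):
  at node 31 with bounds (-inf, +inf): OK
  at node 28 with bounds (-inf, 31): OK
  at node 18 with bounds (-inf, 28): OK
  at node 25 with bounds (18, 28): OK
  at node 43 with bounds (31, +inf): OK
No violation found at any node.
Result: Valid BST


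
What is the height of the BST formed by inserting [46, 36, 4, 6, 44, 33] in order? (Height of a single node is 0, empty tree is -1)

Insertion order: [46, 36, 4, 6, 44, 33]
Tree (level-order array): [46, 36, None, 4, 44, None, 6, None, None, None, 33]
Compute height bottom-up (empty subtree = -1):
  height(33) = 1 + max(-1, -1) = 0
  height(6) = 1 + max(-1, 0) = 1
  height(4) = 1 + max(-1, 1) = 2
  height(44) = 1 + max(-1, -1) = 0
  height(36) = 1 + max(2, 0) = 3
  height(46) = 1 + max(3, -1) = 4
Height = 4


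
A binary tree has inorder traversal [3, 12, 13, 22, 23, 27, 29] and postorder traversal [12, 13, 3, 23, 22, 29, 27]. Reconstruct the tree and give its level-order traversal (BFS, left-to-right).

Inorder:   [3, 12, 13, 22, 23, 27, 29]
Postorder: [12, 13, 3, 23, 22, 29, 27]
Algorithm: postorder visits root last, so walk postorder right-to-left;
each value is the root of the current inorder slice — split it at that
value, recurse on the right subtree first, then the left.
Recursive splits:
  root=27; inorder splits into left=[3, 12, 13, 22, 23], right=[29]
  root=29; inorder splits into left=[], right=[]
  root=22; inorder splits into left=[3, 12, 13], right=[23]
  root=23; inorder splits into left=[], right=[]
  root=3; inorder splits into left=[], right=[12, 13]
  root=13; inorder splits into left=[12], right=[]
  root=12; inorder splits into left=[], right=[]
Reconstructed level-order: [27, 22, 29, 3, 23, 13, 12]


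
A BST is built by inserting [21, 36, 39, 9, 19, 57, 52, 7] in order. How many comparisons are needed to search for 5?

Search path for 5: 21 -> 9 -> 7
Found: False
Comparisons: 3


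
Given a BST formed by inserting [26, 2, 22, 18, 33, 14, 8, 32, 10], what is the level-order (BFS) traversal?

Tree insertion order: [26, 2, 22, 18, 33, 14, 8, 32, 10]
Tree (level-order array): [26, 2, 33, None, 22, 32, None, 18, None, None, None, 14, None, 8, None, None, 10]
BFS from the root, enqueuing left then right child of each popped node:
  queue [26] -> pop 26, enqueue [2, 33], visited so far: [26]
  queue [2, 33] -> pop 2, enqueue [22], visited so far: [26, 2]
  queue [33, 22] -> pop 33, enqueue [32], visited so far: [26, 2, 33]
  queue [22, 32] -> pop 22, enqueue [18], visited so far: [26, 2, 33, 22]
  queue [32, 18] -> pop 32, enqueue [none], visited so far: [26, 2, 33, 22, 32]
  queue [18] -> pop 18, enqueue [14], visited so far: [26, 2, 33, 22, 32, 18]
  queue [14] -> pop 14, enqueue [8], visited so far: [26, 2, 33, 22, 32, 18, 14]
  queue [8] -> pop 8, enqueue [10], visited so far: [26, 2, 33, 22, 32, 18, 14, 8]
  queue [10] -> pop 10, enqueue [none], visited so far: [26, 2, 33, 22, 32, 18, 14, 8, 10]
Result: [26, 2, 33, 22, 32, 18, 14, 8, 10]


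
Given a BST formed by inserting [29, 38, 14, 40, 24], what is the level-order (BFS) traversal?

Tree insertion order: [29, 38, 14, 40, 24]
Tree (level-order array): [29, 14, 38, None, 24, None, 40]
BFS from the root, enqueuing left then right child of each popped node:
  queue [29] -> pop 29, enqueue [14, 38], visited so far: [29]
  queue [14, 38] -> pop 14, enqueue [24], visited so far: [29, 14]
  queue [38, 24] -> pop 38, enqueue [40], visited so far: [29, 14, 38]
  queue [24, 40] -> pop 24, enqueue [none], visited so far: [29, 14, 38, 24]
  queue [40] -> pop 40, enqueue [none], visited so far: [29, 14, 38, 24, 40]
Result: [29, 14, 38, 24, 40]


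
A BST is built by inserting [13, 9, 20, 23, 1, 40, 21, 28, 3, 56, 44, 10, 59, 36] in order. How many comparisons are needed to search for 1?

Search path for 1: 13 -> 9 -> 1
Found: True
Comparisons: 3


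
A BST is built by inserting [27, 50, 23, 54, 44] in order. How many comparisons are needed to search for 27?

Search path for 27: 27
Found: True
Comparisons: 1


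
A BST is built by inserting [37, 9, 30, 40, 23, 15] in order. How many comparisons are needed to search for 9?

Search path for 9: 37 -> 9
Found: True
Comparisons: 2


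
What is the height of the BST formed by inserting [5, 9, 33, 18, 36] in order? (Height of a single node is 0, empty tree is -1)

Insertion order: [5, 9, 33, 18, 36]
Tree (level-order array): [5, None, 9, None, 33, 18, 36]
Compute height bottom-up (empty subtree = -1):
  height(18) = 1 + max(-1, -1) = 0
  height(36) = 1 + max(-1, -1) = 0
  height(33) = 1 + max(0, 0) = 1
  height(9) = 1 + max(-1, 1) = 2
  height(5) = 1 + max(-1, 2) = 3
Height = 3


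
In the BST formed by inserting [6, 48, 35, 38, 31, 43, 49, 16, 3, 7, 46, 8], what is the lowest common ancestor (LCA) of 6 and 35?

Tree insertion order: [6, 48, 35, 38, 31, 43, 49, 16, 3, 7, 46, 8]
Tree (level-order array): [6, 3, 48, None, None, 35, 49, 31, 38, None, None, 16, None, None, 43, 7, None, None, 46, None, 8]
In a BST, the LCA of p=6, q=35 is the first node v on the
root-to-leaf path with p <= v <= q (go left if both < v, right if both > v).
Walk from root:
  at 6: 6 <= 6 <= 35, this is the LCA
LCA = 6


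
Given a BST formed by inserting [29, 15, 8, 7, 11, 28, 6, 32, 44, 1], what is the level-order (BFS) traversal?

Tree insertion order: [29, 15, 8, 7, 11, 28, 6, 32, 44, 1]
Tree (level-order array): [29, 15, 32, 8, 28, None, 44, 7, 11, None, None, None, None, 6, None, None, None, 1]
BFS from the root, enqueuing left then right child of each popped node:
  queue [29] -> pop 29, enqueue [15, 32], visited so far: [29]
  queue [15, 32] -> pop 15, enqueue [8, 28], visited so far: [29, 15]
  queue [32, 8, 28] -> pop 32, enqueue [44], visited so far: [29, 15, 32]
  queue [8, 28, 44] -> pop 8, enqueue [7, 11], visited so far: [29, 15, 32, 8]
  queue [28, 44, 7, 11] -> pop 28, enqueue [none], visited so far: [29, 15, 32, 8, 28]
  queue [44, 7, 11] -> pop 44, enqueue [none], visited so far: [29, 15, 32, 8, 28, 44]
  queue [7, 11] -> pop 7, enqueue [6], visited so far: [29, 15, 32, 8, 28, 44, 7]
  queue [11, 6] -> pop 11, enqueue [none], visited so far: [29, 15, 32, 8, 28, 44, 7, 11]
  queue [6] -> pop 6, enqueue [1], visited so far: [29, 15, 32, 8, 28, 44, 7, 11, 6]
  queue [1] -> pop 1, enqueue [none], visited so far: [29, 15, 32, 8, 28, 44, 7, 11, 6, 1]
Result: [29, 15, 32, 8, 28, 44, 7, 11, 6, 1]


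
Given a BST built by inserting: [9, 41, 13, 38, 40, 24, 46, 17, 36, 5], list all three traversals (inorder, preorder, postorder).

Tree insertion order: [9, 41, 13, 38, 40, 24, 46, 17, 36, 5]
Tree (level-order array): [9, 5, 41, None, None, 13, 46, None, 38, None, None, 24, 40, 17, 36]
Inorder (L, root, R): [5, 9, 13, 17, 24, 36, 38, 40, 41, 46]
Preorder (root, L, R): [9, 5, 41, 13, 38, 24, 17, 36, 40, 46]
Postorder (L, R, root): [5, 17, 36, 24, 40, 38, 13, 46, 41, 9]


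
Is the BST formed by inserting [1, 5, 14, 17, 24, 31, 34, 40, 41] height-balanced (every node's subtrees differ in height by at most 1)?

Tree (level-order array): [1, None, 5, None, 14, None, 17, None, 24, None, 31, None, 34, None, 40, None, 41]
Definition: a tree is height-balanced if, at every node, |h(left) - h(right)| <= 1 (empty subtree has height -1).
Bottom-up per-node check:
  node 41: h_left=-1, h_right=-1, diff=0 [OK], height=0
  node 40: h_left=-1, h_right=0, diff=1 [OK], height=1
  node 34: h_left=-1, h_right=1, diff=2 [FAIL (|-1-1|=2 > 1)], height=2
  node 31: h_left=-1, h_right=2, diff=3 [FAIL (|-1-2|=3 > 1)], height=3
  node 24: h_left=-1, h_right=3, diff=4 [FAIL (|-1-3|=4 > 1)], height=4
  node 17: h_left=-1, h_right=4, diff=5 [FAIL (|-1-4|=5 > 1)], height=5
  node 14: h_left=-1, h_right=5, diff=6 [FAIL (|-1-5|=6 > 1)], height=6
  node 5: h_left=-1, h_right=6, diff=7 [FAIL (|-1-6|=7 > 1)], height=7
  node 1: h_left=-1, h_right=7, diff=8 [FAIL (|-1-7|=8 > 1)], height=8
Node 34 violates the condition: |-1 - 1| = 2 > 1.
Result: Not balanced


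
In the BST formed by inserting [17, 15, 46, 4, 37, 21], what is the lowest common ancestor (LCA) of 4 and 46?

Tree insertion order: [17, 15, 46, 4, 37, 21]
Tree (level-order array): [17, 15, 46, 4, None, 37, None, None, None, 21]
In a BST, the LCA of p=4, q=46 is the first node v on the
root-to-leaf path with p <= v <= q (go left if both < v, right if both > v).
Walk from root:
  at 17: 4 <= 17 <= 46, this is the LCA
LCA = 17


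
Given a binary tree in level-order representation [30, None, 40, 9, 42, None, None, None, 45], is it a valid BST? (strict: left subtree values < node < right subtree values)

Level-order array: [30, None, 40, 9, 42, None, None, None, 45]
Validate using subtree bounds (lo, hi): at each node, require lo < value < hi,
then recurse left with hi=value and right with lo=value.
Preorder trace (stopping at first violation):
  at node 30 with bounds (-inf, +inf): OK
  at node 40 with bounds (30, +inf): OK
  at node 9 with bounds (30, 40): VIOLATION
Node 9 violates its bound: not (30 < 9 < 40).
Result: Not a valid BST


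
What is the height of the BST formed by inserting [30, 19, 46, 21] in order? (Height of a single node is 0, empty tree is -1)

Insertion order: [30, 19, 46, 21]
Tree (level-order array): [30, 19, 46, None, 21]
Compute height bottom-up (empty subtree = -1):
  height(21) = 1 + max(-1, -1) = 0
  height(19) = 1 + max(-1, 0) = 1
  height(46) = 1 + max(-1, -1) = 0
  height(30) = 1 + max(1, 0) = 2
Height = 2


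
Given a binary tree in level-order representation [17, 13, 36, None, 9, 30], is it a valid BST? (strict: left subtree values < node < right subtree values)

Level-order array: [17, 13, 36, None, 9, 30]
Validate using subtree bounds (lo, hi): at each node, require lo < value < hi,
then recurse left with hi=value and right with lo=value.
Preorder trace (stopping at first violation):
  at node 17 with bounds (-inf, +inf): OK
  at node 13 with bounds (-inf, 17): OK
  at node 9 with bounds (13, 17): VIOLATION
Node 9 violates its bound: not (13 < 9 < 17).
Result: Not a valid BST


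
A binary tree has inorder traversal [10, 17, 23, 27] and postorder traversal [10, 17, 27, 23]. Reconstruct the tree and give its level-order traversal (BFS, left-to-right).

Inorder:   [10, 17, 23, 27]
Postorder: [10, 17, 27, 23]
Algorithm: postorder visits root last, so walk postorder right-to-left;
each value is the root of the current inorder slice — split it at that
value, recurse on the right subtree first, then the left.
Recursive splits:
  root=23; inorder splits into left=[10, 17], right=[27]
  root=27; inorder splits into left=[], right=[]
  root=17; inorder splits into left=[10], right=[]
  root=10; inorder splits into left=[], right=[]
Reconstructed level-order: [23, 17, 27, 10]


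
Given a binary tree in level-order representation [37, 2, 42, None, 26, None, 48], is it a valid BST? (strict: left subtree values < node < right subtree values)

Level-order array: [37, 2, 42, None, 26, None, 48]
Validate using subtree bounds (lo, hi): at each node, require lo < value < hi,
then recurse left with hi=value and right with lo=value.
Preorder trace (stopping at first violation):
  at node 37 with bounds (-inf, +inf): OK
  at node 2 with bounds (-inf, 37): OK
  at node 26 with bounds (2, 37): OK
  at node 42 with bounds (37, +inf): OK
  at node 48 with bounds (42, +inf): OK
No violation found at any node.
Result: Valid BST


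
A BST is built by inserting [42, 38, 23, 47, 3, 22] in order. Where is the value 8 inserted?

Starting tree (level order): [42, 38, 47, 23, None, None, None, 3, None, None, 22]
Insertion path: 42 -> 38 -> 23 -> 3 -> 22
Result: insert 8 as left child of 22
Final tree (level order): [42, 38, 47, 23, None, None, None, 3, None, None, 22, 8]


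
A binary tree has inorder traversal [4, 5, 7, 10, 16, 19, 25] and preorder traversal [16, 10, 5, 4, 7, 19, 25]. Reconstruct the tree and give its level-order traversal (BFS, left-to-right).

Inorder:  [4, 5, 7, 10, 16, 19, 25]
Preorder: [16, 10, 5, 4, 7, 19, 25]
Algorithm: preorder visits root first, so consume preorder in order;
for each root, split the current inorder slice at that value into
left-subtree inorder and right-subtree inorder, then recurse.
Recursive splits:
  root=16; inorder splits into left=[4, 5, 7, 10], right=[19, 25]
  root=10; inorder splits into left=[4, 5, 7], right=[]
  root=5; inorder splits into left=[4], right=[7]
  root=4; inorder splits into left=[], right=[]
  root=7; inorder splits into left=[], right=[]
  root=19; inorder splits into left=[], right=[25]
  root=25; inorder splits into left=[], right=[]
Reconstructed level-order: [16, 10, 19, 5, 25, 4, 7]


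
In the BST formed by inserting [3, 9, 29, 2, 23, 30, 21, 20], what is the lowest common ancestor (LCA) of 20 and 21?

Tree insertion order: [3, 9, 29, 2, 23, 30, 21, 20]
Tree (level-order array): [3, 2, 9, None, None, None, 29, 23, 30, 21, None, None, None, 20]
In a BST, the LCA of p=20, q=21 is the first node v on the
root-to-leaf path with p <= v <= q (go left if both < v, right if both > v).
Walk from root:
  at 3: both 20 and 21 > 3, go right
  at 9: both 20 and 21 > 9, go right
  at 29: both 20 and 21 < 29, go left
  at 23: both 20 and 21 < 23, go left
  at 21: 20 <= 21 <= 21, this is the LCA
LCA = 21


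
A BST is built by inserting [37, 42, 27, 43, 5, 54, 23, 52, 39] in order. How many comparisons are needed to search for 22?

Search path for 22: 37 -> 27 -> 5 -> 23
Found: False
Comparisons: 4


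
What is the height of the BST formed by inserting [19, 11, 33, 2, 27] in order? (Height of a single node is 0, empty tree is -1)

Insertion order: [19, 11, 33, 2, 27]
Tree (level-order array): [19, 11, 33, 2, None, 27]
Compute height bottom-up (empty subtree = -1):
  height(2) = 1 + max(-1, -1) = 0
  height(11) = 1 + max(0, -1) = 1
  height(27) = 1 + max(-1, -1) = 0
  height(33) = 1 + max(0, -1) = 1
  height(19) = 1 + max(1, 1) = 2
Height = 2


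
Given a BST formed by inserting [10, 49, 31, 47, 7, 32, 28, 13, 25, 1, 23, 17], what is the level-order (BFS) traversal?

Tree insertion order: [10, 49, 31, 47, 7, 32, 28, 13, 25, 1, 23, 17]
Tree (level-order array): [10, 7, 49, 1, None, 31, None, None, None, 28, 47, 13, None, 32, None, None, 25, None, None, 23, None, 17]
BFS from the root, enqueuing left then right child of each popped node:
  queue [10] -> pop 10, enqueue [7, 49], visited so far: [10]
  queue [7, 49] -> pop 7, enqueue [1], visited so far: [10, 7]
  queue [49, 1] -> pop 49, enqueue [31], visited so far: [10, 7, 49]
  queue [1, 31] -> pop 1, enqueue [none], visited so far: [10, 7, 49, 1]
  queue [31] -> pop 31, enqueue [28, 47], visited so far: [10, 7, 49, 1, 31]
  queue [28, 47] -> pop 28, enqueue [13], visited so far: [10, 7, 49, 1, 31, 28]
  queue [47, 13] -> pop 47, enqueue [32], visited so far: [10, 7, 49, 1, 31, 28, 47]
  queue [13, 32] -> pop 13, enqueue [25], visited so far: [10, 7, 49, 1, 31, 28, 47, 13]
  queue [32, 25] -> pop 32, enqueue [none], visited so far: [10, 7, 49, 1, 31, 28, 47, 13, 32]
  queue [25] -> pop 25, enqueue [23], visited so far: [10, 7, 49, 1, 31, 28, 47, 13, 32, 25]
  queue [23] -> pop 23, enqueue [17], visited so far: [10, 7, 49, 1, 31, 28, 47, 13, 32, 25, 23]
  queue [17] -> pop 17, enqueue [none], visited so far: [10, 7, 49, 1, 31, 28, 47, 13, 32, 25, 23, 17]
Result: [10, 7, 49, 1, 31, 28, 47, 13, 32, 25, 23, 17]


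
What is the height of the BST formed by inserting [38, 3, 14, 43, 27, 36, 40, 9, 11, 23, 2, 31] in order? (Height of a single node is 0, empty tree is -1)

Insertion order: [38, 3, 14, 43, 27, 36, 40, 9, 11, 23, 2, 31]
Tree (level-order array): [38, 3, 43, 2, 14, 40, None, None, None, 9, 27, None, None, None, 11, 23, 36, None, None, None, None, 31]
Compute height bottom-up (empty subtree = -1):
  height(2) = 1 + max(-1, -1) = 0
  height(11) = 1 + max(-1, -1) = 0
  height(9) = 1 + max(-1, 0) = 1
  height(23) = 1 + max(-1, -1) = 0
  height(31) = 1 + max(-1, -1) = 0
  height(36) = 1 + max(0, -1) = 1
  height(27) = 1 + max(0, 1) = 2
  height(14) = 1 + max(1, 2) = 3
  height(3) = 1 + max(0, 3) = 4
  height(40) = 1 + max(-1, -1) = 0
  height(43) = 1 + max(0, -1) = 1
  height(38) = 1 + max(4, 1) = 5
Height = 5


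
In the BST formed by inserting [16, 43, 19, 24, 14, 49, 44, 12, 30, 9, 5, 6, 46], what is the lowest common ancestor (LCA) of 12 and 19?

Tree insertion order: [16, 43, 19, 24, 14, 49, 44, 12, 30, 9, 5, 6, 46]
Tree (level-order array): [16, 14, 43, 12, None, 19, 49, 9, None, None, 24, 44, None, 5, None, None, 30, None, 46, None, 6]
In a BST, the LCA of p=12, q=19 is the first node v on the
root-to-leaf path with p <= v <= q (go left if both < v, right if both > v).
Walk from root:
  at 16: 12 <= 16 <= 19, this is the LCA
LCA = 16


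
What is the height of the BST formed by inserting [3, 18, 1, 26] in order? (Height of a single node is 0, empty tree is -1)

Insertion order: [3, 18, 1, 26]
Tree (level-order array): [3, 1, 18, None, None, None, 26]
Compute height bottom-up (empty subtree = -1):
  height(1) = 1 + max(-1, -1) = 0
  height(26) = 1 + max(-1, -1) = 0
  height(18) = 1 + max(-1, 0) = 1
  height(3) = 1 + max(0, 1) = 2
Height = 2


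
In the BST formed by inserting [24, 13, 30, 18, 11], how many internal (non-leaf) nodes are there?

Tree built from: [24, 13, 30, 18, 11]
Tree (level-order array): [24, 13, 30, 11, 18]
Rule: An internal node has at least one child.
Per-node child counts:
  node 24: 2 child(ren)
  node 13: 2 child(ren)
  node 11: 0 child(ren)
  node 18: 0 child(ren)
  node 30: 0 child(ren)
Matching nodes: [24, 13]
Count of internal (non-leaf) nodes: 2


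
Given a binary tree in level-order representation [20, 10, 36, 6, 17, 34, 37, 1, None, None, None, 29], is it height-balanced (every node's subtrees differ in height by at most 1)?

Tree (level-order array): [20, 10, 36, 6, 17, 34, 37, 1, None, None, None, 29]
Definition: a tree is height-balanced if, at every node, |h(left) - h(right)| <= 1 (empty subtree has height -1).
Bottom-up per-node check:
  node 1: h_left=-1, h_right=-1, diff=0 [OK], height=0
  node 6: h_left=0, h_right=-1, diff=1 [OK], height=1
  node 17: h_left=-1, h_right=-1, diff=0 [OK], height=0
  node 10: h_left=1, h_right=0, diff=1 [OK], height=2
  node 29: h_left=-1, h_right=-1, diff=0 [OK], height=0
  node 34: h_left=0, h_right=-1, diff=1 [OK], height=1
  node 37: h_left=-1, h_right=-1, diff=0 [OK], height=0
  node 36: h_left=1, h_right=0, diff=1 [OK], height=2
  node 20: h_left=2, h_right=2, diff=0 [OK], height=3
All nodes satisfy the balance condition.
Result: Balanced


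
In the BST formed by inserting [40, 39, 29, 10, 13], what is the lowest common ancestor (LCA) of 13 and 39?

Tree insertion order: [40, 39, 29, 10, 13]
Tree (level-order array): [40, 39, None, 29, None, 10, None, None, 13]
In a BST, the LCA of p=13, q=39 is the first node v on the
root-to-leaf path with p <= v <= q (go left if both < v, right if both > v).
Walk from root:
  at 40: both 13 and 39 < 40, go left
  at 39: 13 <= 39 <= 39, this is the LCA
LCA = 39


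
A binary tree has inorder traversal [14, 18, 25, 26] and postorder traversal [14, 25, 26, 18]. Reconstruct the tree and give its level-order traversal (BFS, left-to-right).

Inorder:   [14, 18, 25, 26]
Postorder: [14, 25, 26, 18]
Algorithm: postorder visits root last, so walk postorder right-to-left;
each value is the root of the current inorder slice — split it at that
value, recurse on the right subtree first, then the left.
Recursive splits:
  root=18; inorder splits into left=[14], right=[25, 26]
  root=26; inorder splits into left=[25], right=[]
  root=25; inorder splits into left=[], right=[]
  root=14; inorder splits into left=[], right=[]
Reconstructed level-order: [18, 14, 26, 25]


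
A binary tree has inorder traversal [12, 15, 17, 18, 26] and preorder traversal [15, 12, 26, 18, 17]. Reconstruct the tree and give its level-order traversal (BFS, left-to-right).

Inorder:  [12, 15, 17, 18, 26]
Preorder: [15, 12, 26, 18, 17]
Algorithm: preorder visits root first, so consume preorder in order;
for each root, split the current inorder slice at that value into
left-subtree inorder and right-subtree inorder, then recurse.
Recursive splits:
  root=15; inorder splits into left=[12], right=[17, 18, 26]
  root=12; inorder splits into left=[], right=[]
  root=26; inorder splits into left=[17, 18], right=[]
  root=18; inorder splits into left=[17], right=[]
  root=17; inorder splits into left=[], right=[]
Reconstructed level-order: [15, 12, 26, 18, 17]


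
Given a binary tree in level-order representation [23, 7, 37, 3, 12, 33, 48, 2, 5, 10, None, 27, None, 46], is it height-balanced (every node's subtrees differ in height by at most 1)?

Tree (level-order array): [23, 7, 37, 3, 12, 33, 48, 2, 5, 10, None, 27, None, 46]
Definition: a tree is height-balanced if, at every node, |h(left) - h(right)| <= 1 (empty subtree has height -1).
Bottom-up per-node check:
  node 2: h_left=-1, h_right=-1, diff=0 [OK], height=0
  node 5: h_left=-1, h_right=-1, diff=0 [OK], height=0
  node 3: h_left=0, h_right=0, diff=0 [OK], height=1
  node 10: h_left=-1, h_right=-1, diff=0 [OK], height=0
  node 12: h_left=0, h_right=-1, diff=1 [OK], height=1
  node 7: h_left=1, h_right=1, diff=0 [OK], height=2
  node 27: h_left=-1, h_right=-1, diff=0 [OK], height=0
  node 33: h_left=0, h_right=-1, diff=1 [OK], height=1
  node 46: h_left=-1, h_right=-1, diff=0 [OK], height=0
  node 48: h_left=0, h_right=-1, diff=1 [OK], height=1
  node 37: h_left=1, h_right=1, diff=0 [OK], height=2
  node 23: h_left=2, h_right=2, diff=0 [OK], height=3
All nodes satisfy the balance condition.
Result: Balanced


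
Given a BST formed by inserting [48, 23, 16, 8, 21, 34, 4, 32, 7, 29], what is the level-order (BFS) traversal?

Tree insertion order: [48, 23, 16, 8, 21, 34, 4, 32, 7, 29]
Tree (level-order array): [48, 23, None, 16, 34, 8, 21, 32, None, 4, None, None, None, 29, None, None, 7]
BFS from the root, enqueuing left then right child of each popped node:
  queue [48] -> pop 48, enqueue [23], visited so far: [48]
  queue [23] -> pop 23, enqueue [16, 34], visited so far: [48, 23]
  queue [16, 34] -> pop 16, enqueue [8, 21], visited so far: [48, 23, 16]
  queue [34, 8, 21] -> pop 34, enqueue [32], visited so far: [48, 23, 16, 34]
  queue [8, 21, 32] -> pop 8, enqueue [4], visited so far: [48, 23, 16, 34, 8]
  queue [21, 32, 4] -> pop 21, enqueue [none], visited so far: [48, 23, 16, 34, 8, 21]
  queue [32, 4] -> pop 32, enqueue [29], visited so far: [48, 23, 16, 34, 8, 21, 32]
  queue [4, 29] -> pop 4, enqueue [7], visited so far: [48, 23, 16, 34, 8, 21, 32, 4]
  queue [29, 7] -> pop 29, enqueue [none], visited so far: [48, 23, 16, 34, 8, 21, 32, 4, 29]
  queue [7] -> pop 7, enqueue [none], visited so far: [48, 23, 16, 34, 8, 21, 32, 4, 29, 7]
Result: [48, 23, 16, 34, 8, 21, 32, 4, 29, 7]
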